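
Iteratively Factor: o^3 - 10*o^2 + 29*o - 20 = (o - 5)*(o^2 - 5*o + 4) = (o - 5)*(o - 4)*(o - 1)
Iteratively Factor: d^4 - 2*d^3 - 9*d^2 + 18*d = (d - 2)*(d^3 - 9*d) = (d - 2)*(d + 3)*(d^2 - 3*d) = (d - 3)*(d - 2)*(d + 3)*(d)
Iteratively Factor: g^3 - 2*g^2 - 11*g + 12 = (g - 1)*(g^2 - g - 12) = (g - 1)*(g + 3)*(g - 4)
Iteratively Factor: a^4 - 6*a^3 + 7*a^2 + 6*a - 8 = (a - 1)*(a^3 - 5*a^2 + 2*a + 8) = (a - 4)*(a - 1)*(a^2 - a - 2) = (a - 4)*(a - 2)*(a - 1)*(a + 1)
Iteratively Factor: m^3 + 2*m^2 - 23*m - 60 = (m - 5)*(m^2 + 7*m + 12) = (m - 5)*(m + 4)*(m + 3)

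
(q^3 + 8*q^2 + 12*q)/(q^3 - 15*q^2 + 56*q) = (q^2 + 8*q + 12)/(q^2 - 15*q + 56)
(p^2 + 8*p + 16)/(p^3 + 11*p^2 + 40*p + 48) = 1/(p + 3)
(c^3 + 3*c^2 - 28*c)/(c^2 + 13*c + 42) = c*(c - 4)/(c + 6)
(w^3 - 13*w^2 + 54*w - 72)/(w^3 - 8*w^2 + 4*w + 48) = (w - 3)/(w + 2)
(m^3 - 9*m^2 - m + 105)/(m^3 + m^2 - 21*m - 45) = (m - 7)/(m + 3)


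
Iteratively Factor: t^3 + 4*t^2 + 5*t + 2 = (t + 1)*(t^2 + 3*t + 2) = (t + 1)^2*(t + 2)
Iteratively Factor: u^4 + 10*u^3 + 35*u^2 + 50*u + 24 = (u + 2)*(u^3 + 8*u^2 + 19*u + 12) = (u + 2)*(u + 3)*(u^2 + 5*u + 4) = (u + 1)*(u + 2)*(u + 3)*(u + 4)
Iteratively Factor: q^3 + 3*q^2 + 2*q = (q)*(q^2 + 3*q + 2) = q*(q + 2)*(q + 1)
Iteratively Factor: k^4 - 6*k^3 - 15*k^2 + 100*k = (k + 4)*(k^3 - 10*k^2 + 25*k) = k*(k + 4)*(k^2 - 10*k + 25) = k*(k - 5)*(k + 4)*(k - 5)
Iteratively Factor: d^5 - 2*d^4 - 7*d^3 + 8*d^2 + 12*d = (d - 3)*(d^4 + d^3 - 4*d^2 - 4*d) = (d - 3)*(d + 1)*(d^3 - 4*d) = (d - 3)*(d - 2)*(d + 1)*(d^2 + 2*d) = (d - 3)*(d - 2)*(d + 1)*(d + 2)*(d)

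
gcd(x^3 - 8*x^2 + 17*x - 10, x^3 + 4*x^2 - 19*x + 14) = x^2 - 3*x + 2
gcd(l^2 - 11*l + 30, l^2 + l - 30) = l - 5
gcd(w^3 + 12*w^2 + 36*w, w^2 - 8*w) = w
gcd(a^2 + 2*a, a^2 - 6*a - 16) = a + 2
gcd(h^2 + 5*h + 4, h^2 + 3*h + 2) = h + 1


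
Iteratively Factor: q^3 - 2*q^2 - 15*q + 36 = (q - 3)*(q^2 + q - 12) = (q - 3)*(q + 4)*(q - 3)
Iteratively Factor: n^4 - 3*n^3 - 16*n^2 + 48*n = (n + 4)*(n^3 - 7*n^2 + 12*n) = (n - 3)*(n + 4)*(n^2 - 4*n) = (n - 4)*(n - 3)*(n + 4)*(n)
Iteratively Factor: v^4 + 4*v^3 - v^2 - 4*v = (v - 1)*(v^3 + 5*v^2 + 4*v) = v*(v - 1)*(v^2 + 5*v + 4) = v*(v - 1)*(v + 4)*(v + 1)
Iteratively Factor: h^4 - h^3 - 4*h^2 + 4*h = (h - 1)*(h^3 - 4*h) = h*(h - 1)*(h^2 - 4) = h*(h - 1)*(h + 2)*(h - 2)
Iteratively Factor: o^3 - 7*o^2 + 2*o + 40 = (o - 5)*(o^2 - 2*o - 8) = (o - 5)*(o + 2)*(o - 4)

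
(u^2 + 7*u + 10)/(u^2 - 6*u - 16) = (u + 5)/(u - 8)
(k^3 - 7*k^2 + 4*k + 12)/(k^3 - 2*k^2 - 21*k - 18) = (k - 2)/(k + 3)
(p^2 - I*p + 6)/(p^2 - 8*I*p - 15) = (p + 2*I)/(p - 5*I)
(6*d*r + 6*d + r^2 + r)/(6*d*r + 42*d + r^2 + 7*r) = (r + 1)/(r + 7)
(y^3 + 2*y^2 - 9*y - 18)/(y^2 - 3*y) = y + 5 + 6/y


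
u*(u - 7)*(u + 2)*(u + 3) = u^4 - 2*u^3 - 29*u^2 - 42*u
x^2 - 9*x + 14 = (x - 7)*(x - 2)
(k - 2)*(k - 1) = k^2 - 3*k + 2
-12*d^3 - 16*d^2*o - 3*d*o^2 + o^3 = (-6*d + o)*(d + o)*(2*d + o)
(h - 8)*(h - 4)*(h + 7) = h^3 - 5*h^2 - 52*h + 224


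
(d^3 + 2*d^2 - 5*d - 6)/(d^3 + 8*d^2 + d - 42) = (d + 1)/(d + 7)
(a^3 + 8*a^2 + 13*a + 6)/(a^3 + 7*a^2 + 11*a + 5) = (a + 6)/(a + 5)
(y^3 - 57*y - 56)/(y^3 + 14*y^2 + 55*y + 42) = (y - 8)/(y + 6)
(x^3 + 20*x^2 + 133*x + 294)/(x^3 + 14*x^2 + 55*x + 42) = (x + 7)/(x + 1)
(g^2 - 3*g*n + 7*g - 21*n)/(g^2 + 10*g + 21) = (g - 3*n)/(g + 3)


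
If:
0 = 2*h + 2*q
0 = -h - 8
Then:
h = -8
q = 8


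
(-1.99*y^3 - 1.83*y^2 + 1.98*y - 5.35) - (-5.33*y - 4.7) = -1.99*y^3 - 1.83*y^2 + 7.31*y - 0.649999999999999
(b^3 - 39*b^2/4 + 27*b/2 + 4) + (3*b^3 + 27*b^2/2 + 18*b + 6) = 4*b^3 + 15*b^2/4 + 63*b/2 + 10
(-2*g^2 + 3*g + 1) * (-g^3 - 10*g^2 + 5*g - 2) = 2*g^5 + 17*g^4 - 41*g^3 + 9*g^2 - g - 2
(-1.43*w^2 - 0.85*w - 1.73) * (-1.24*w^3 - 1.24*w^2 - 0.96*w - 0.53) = 1.7732*w^5 + 2.8272*w^4 + 4.572*w^3 + 3.7191*w^2 + 2.1113*w + 0.9169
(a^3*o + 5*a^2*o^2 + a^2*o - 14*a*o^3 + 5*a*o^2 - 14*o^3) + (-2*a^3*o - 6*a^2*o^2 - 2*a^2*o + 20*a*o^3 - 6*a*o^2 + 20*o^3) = -a^3*o - a^2*o^2 - a^2*o + 6*a*o^3 - a*o^2 + 6*o^3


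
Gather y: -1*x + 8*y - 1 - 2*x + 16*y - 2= -3*x + 24*y - 3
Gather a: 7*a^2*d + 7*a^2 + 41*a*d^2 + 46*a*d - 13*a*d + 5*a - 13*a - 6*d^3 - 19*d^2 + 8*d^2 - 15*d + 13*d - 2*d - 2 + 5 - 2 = a^2*(7*d + 7) + a*(41*d^2 + 33*d - 8) - 6*d^3 - 11*d^2 - 4*d + 1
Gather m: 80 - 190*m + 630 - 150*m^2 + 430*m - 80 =-150*m^2 + 240*m + 630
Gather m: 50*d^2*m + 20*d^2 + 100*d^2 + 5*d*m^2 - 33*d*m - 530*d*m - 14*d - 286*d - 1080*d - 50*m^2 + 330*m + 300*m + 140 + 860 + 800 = 120*d^2 - 1380*d + m^2*(5*d - 50) + m*(50*d^2 - 563*d + 630) + 1800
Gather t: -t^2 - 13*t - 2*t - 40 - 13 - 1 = -t^2 - 15*t - 54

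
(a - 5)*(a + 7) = a^2 + 2*a - 35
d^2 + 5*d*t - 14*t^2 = (d - 2*t)*(d + 7*t)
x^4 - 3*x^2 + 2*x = x*(x - 1)^2*(x + 2)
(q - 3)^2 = q^2 - 6*q + 9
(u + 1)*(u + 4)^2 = u^3 + 9*u^2 + 24*u + 16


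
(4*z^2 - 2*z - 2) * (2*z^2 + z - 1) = 8*z^4 - 10*z^2 + 2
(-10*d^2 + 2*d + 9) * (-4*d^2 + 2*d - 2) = 40*d^4 - 28*d^3 - 12*d^2 + 14*d - 18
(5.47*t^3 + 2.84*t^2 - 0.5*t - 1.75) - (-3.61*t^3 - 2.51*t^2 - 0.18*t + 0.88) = 9.08*t^3 + 5.35*t^2 - 0.32*t - 2.63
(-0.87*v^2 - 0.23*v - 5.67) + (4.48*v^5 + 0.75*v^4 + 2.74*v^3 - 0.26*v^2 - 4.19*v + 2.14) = 4.48*v^5 + 0.75*v^4 + 2.74*v^3 - 1.13*v^2 - 4.42*v - 3.53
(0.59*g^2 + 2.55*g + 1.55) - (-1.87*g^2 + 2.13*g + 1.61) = 2.46*g^2 + 0.42*g - 0.0600000000000001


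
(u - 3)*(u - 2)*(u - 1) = u^3 - 6*u^2 + 11*u - 6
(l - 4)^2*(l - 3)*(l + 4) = l^4 - 7*l^3 - 4*l^2 + 112*l - 192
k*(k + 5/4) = k^2 + 5*k/4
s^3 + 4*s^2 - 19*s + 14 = (s - 2)*(s - 1)*(s + 7)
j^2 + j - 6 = (j - 2)*(j + 3)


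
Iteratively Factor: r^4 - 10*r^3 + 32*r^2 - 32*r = (r - 4)*(r^3 - 6*r^2 + 8*r) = (r - 4)*(r - 2)*(r^2 - 4*r) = (r - 4)^2*(r - 2)*(r)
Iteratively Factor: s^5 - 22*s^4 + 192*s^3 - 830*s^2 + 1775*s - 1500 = (s - 4)*(s^4 - 18*s^3 + 120*s^2 - 350*s + 375) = (s - 5)*(s - 4)*(s^3 - 13*s^2 + 55*s - 75) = (s - 5)^2*(s - 4)*(s^2 - 8*s + 15) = (s - 5)^3*(s - 4)*(s - 3)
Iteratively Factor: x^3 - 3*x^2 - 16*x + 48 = (x - 3)*(x^2 - 16) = (x - 4)*(x - 3)*(x + 4)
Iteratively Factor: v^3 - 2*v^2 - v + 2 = (v - 2)*(v^2 - 1) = (v - 2)*(v - 1)*(v + 1)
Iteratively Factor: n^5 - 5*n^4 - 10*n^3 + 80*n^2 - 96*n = (n - 2)*(n^4 - 3*n^3 - 16*n^2 + 48*n) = n*(n - 2)*(n^3 - 3*n^2 - 16*n + 48) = n*(n - 4)*(n - 2)*(n^2 + n - 12) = n*(n - 4)*(n - 2)*(n + 4)*(n - 3)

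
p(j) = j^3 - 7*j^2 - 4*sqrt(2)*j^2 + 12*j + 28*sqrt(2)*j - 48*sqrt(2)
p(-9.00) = -2286.47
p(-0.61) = -104.29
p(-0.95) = -129.18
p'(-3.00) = 154.54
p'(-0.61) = 68.16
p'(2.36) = 8.57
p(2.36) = -3.46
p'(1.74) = 16.63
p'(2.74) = 4.76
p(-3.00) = -363.59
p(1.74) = -11.15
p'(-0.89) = 76.50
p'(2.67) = 5.40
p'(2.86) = 3.74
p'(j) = 3*j^2 - 14*j - 8*sqrt(2)*j + 12 + 28*sqrt(2)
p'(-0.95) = 78.35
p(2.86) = -0.45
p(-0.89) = -124.53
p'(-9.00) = 522.42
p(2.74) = -0.96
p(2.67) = -1.31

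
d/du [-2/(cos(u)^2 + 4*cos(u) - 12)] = -4*(cos(u) + 2)*sin(u)/(cos(u)^2 + 4*cos(u) - 12)^2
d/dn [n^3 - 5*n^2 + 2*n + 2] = 3*n^2 - 10*n + 2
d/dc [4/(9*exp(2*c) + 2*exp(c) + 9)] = (-72*exp(c) - 8)*exp(c)/(9*exp(2*c) + 2*exp(c) + 9)^2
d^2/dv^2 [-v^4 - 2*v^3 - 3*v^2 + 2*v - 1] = -12*v^2 - 12*v - 6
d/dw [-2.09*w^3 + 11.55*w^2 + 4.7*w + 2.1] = -6.27*w^2 + 23.1*w + 4.7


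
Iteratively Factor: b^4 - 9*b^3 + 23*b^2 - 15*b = (b - 3)*(b^3 - 6*b^2 + 5*b) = b*(b - 3)*(b^2 - 6*b + 5) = b*(b - 3)*(b - 1)*(b - 5)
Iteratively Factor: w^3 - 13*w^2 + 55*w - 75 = (w - 5)*(w^2 - 8*w + 15) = (w - 5)^2*(w - 3)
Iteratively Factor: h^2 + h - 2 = (h - 1)*(h + 2)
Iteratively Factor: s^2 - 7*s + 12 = (s - 4)*(s - 3)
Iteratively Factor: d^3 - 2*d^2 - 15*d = (d - 5)*(d^2 + 3*d) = (d - 5)*(d + 3)*(d)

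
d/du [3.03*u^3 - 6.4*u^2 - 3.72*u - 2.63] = 9.09*u^2 - 12.8*u - 3.72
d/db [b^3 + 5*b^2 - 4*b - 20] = 3*b^2 + 10*b - 4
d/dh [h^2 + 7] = 2*h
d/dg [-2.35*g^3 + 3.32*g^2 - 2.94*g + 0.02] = -7.05*g^2 + 6.64*g - 2.94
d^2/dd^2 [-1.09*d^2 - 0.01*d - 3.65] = -2.18000000000000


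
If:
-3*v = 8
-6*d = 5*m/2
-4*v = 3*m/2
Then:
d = -80/27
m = 64/9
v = -8/3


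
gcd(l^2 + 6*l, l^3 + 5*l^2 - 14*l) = l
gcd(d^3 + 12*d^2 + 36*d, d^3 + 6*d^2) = d^2 + 6*d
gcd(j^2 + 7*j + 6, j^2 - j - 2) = j + 1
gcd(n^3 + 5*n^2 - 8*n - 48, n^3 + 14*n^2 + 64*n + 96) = n^2 + 8*n + 16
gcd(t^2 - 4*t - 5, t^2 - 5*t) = t - 5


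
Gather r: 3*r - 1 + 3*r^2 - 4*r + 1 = 3*r^2 - r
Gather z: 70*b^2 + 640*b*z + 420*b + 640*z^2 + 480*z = 70*b^2 + 420*b + 640*z^2 + z*(640*b + 480)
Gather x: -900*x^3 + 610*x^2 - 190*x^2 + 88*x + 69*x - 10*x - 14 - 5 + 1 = -900*x^3 + 420*x^2 + 147*x - 18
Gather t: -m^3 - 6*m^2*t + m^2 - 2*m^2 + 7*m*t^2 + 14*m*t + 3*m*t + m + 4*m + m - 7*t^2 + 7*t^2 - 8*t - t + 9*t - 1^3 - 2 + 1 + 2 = -m^3 - m^2 + 7*m*t^2 + 6*m + t*(-6*m^2 + 17*m)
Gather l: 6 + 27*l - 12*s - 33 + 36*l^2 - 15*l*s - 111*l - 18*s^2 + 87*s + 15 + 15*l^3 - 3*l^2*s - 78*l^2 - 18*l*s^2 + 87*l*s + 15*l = 15*l^3 + l^2*(-3*s - 42) + l*(-18*s^2 + 72*s - 69) - 18*s^2 + 75*s - 12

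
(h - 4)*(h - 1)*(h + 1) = h^3 - 4*h^2 - h + 4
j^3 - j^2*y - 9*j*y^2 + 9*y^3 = (j - 3*y)*(j - y)*(j + 3*y)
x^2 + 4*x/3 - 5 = (x - 5/3)*(x + 3)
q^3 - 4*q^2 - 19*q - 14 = (q - 7)*(q + 1)*(q + 2)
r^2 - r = r*(r - 1)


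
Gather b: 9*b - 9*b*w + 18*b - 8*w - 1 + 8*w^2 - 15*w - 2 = b*(27 - 9*w) + 8*w^2 - 23*w - 3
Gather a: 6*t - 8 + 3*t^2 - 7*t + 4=3*t^2 - t - 4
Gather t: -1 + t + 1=t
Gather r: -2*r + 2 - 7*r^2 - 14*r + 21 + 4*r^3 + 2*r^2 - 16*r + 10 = 4*r^3 - 5*r^2 - 32*r + 33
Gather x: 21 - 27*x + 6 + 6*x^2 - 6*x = 6*x^2 - 33*x + 27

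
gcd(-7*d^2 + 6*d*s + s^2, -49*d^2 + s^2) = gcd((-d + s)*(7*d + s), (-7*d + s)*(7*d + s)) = 7*d + s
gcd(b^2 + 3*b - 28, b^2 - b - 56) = b + 7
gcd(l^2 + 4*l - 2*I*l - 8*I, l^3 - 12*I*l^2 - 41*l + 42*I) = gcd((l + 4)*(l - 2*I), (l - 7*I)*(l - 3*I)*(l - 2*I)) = l - 2*I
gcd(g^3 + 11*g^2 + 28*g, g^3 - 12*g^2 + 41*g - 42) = 1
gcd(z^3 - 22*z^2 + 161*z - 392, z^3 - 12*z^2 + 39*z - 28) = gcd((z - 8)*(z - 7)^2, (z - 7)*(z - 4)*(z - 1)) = z - 7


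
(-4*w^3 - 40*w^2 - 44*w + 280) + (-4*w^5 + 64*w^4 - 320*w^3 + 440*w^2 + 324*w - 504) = -4*w^5 + 64*w^4 - 324*w^3 + 400*w^2 + 280*w - 224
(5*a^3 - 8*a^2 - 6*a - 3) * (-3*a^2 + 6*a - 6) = -15*a^5 + 54*a^4 - 60*a^3 + 21*a^2 + 18*a + 18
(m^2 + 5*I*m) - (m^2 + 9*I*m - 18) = -4*I*m + 18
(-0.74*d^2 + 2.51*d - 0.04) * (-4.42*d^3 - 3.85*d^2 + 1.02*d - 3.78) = 3.2708*d^5 - 8.2452*d^4 - 10.2415*d^3 + 5.5114*d^2 - 9.5286*d + 0.1512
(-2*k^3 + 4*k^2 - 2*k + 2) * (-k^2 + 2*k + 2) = 2*k^5 - 8*k^4 + 6*k^3 + 2*k^2 + 4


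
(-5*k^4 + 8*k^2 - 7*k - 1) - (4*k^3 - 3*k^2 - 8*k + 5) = -5*k^4 - 4*k^3 + 11*k^2 + k - 6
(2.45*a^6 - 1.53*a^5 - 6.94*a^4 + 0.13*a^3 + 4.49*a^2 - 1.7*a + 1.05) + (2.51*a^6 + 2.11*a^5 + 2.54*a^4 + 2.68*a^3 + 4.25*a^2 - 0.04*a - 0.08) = 4.96*a^6 + 0.58*a^5 - 4.4*a^4 + 2.81*a^3 + 8.74*a^2 - 1.74*a + 0.97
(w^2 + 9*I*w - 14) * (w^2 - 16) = w^4 + 9*I*w^3 - 30*w^2 - 144*I*w + 224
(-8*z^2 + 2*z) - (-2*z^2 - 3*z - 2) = -6*z^2 + 5*z + 2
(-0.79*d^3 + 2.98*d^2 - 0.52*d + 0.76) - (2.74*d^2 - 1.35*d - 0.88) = -0.79*d^3 + 0.24*d^2 + 0.83*d + 1.64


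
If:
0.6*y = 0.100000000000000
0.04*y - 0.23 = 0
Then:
No Solution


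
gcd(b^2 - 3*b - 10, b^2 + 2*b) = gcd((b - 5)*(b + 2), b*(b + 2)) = b + 2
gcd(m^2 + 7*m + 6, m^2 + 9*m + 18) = m + 6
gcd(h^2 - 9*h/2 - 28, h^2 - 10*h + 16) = h - 8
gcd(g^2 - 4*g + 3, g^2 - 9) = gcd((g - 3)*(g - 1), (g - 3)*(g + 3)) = g - 3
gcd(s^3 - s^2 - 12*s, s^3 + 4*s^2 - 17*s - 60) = s^2 - s - 12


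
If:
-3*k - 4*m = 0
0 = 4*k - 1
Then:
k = 1/4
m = -3/16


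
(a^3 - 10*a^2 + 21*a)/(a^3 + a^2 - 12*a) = (a - 7)/(a + 4)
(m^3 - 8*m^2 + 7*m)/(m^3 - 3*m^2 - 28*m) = (m - 1)/(m + 4)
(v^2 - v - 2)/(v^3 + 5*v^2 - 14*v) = (v + 1)/(v*(v + 7))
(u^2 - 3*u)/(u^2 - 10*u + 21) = u/(u - 7)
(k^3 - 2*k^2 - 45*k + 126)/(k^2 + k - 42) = k - 3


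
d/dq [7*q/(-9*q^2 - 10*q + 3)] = 21*(3*q^2 + 1)/(81*q^4 + 180*q^3 + 46*q^2 - 60*q + 9)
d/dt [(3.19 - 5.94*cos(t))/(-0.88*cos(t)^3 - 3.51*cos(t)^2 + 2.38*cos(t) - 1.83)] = (10.4544*cos(t)^3 + 12.4278*cos(t)^2 - 22.3938*cos(t) - 3.278)*sin(t)/(0.7744*cos(t)^6 + 6.1776*cos(t)^5 + 8.1313*cos(t)^4 - 13.4868*cos(t)^3 + 18.511*cos(t)^2 - 8.7108*cos(t) + 3.3489)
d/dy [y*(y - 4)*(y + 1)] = 3*y^2 - 6*y - 4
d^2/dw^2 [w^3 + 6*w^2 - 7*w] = 6*w + 12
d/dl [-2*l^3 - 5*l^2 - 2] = 2*l*(-3*l - 5)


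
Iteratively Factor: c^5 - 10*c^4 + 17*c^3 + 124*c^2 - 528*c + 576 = (c - 4)*(c^4 - 6*c^3 - 7*c^2 + 96*c - 144) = (c - 4)*(c - 3)*(c^3 - 3*c^2 - 16*c + 48) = (c - 4)*(c - 3)^2*(c^2 - 16) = (c - 4)*(c - 3)^2*(c + 4)*(c - 4)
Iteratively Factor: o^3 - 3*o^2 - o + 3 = (o - 3)*(o^2 - 1) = (o - 3)*(o - 1)*(o + 1)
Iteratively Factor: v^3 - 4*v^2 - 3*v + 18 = (v - 3)*(v^2 - v - 6) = (v - 3)^2*(v + 2)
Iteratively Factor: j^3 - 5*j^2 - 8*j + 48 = (j - 4)*(j^2 - j - 12) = (j - 4)*(j + 3)*(j - 4)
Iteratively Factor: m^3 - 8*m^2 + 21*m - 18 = (m - 3)*(m^2 - 5*m + 6) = (m - 3)^2*(m - 2)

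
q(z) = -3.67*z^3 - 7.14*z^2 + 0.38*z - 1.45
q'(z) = -11.01*z^2 - 14.28*z + 0.38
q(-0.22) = -1.84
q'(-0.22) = 2.99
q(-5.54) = 401.32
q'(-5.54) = -258.42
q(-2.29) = 4.31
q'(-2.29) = -24.66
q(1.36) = -23.37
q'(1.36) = -39.40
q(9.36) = -3632.92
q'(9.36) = -1097.86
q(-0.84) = -4.63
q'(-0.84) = 4.61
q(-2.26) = 3.59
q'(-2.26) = -23.58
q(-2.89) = 26.40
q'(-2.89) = -50.31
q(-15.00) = 10772.60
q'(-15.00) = -2262.67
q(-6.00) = 531.95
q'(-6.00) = -310.30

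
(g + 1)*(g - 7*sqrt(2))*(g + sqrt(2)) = g^3 - 6*sqrt(2)*g^2 + g^2 - 14*g - 6*sqrt(2)*g - 14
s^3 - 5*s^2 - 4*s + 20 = (s - 5)*(s - 2)*(s + 2)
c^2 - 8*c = c*(c - 8)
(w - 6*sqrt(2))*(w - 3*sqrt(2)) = w^2 - 9*sqrt(2)*w + 36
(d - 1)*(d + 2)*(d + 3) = d^3 + 4*d^2 + d - 6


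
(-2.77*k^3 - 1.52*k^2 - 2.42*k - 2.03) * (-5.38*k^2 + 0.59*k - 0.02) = 14.9026*k^5 + 6.5433*k^4 + 12.1782*k^3 + 9.524*k^2 - 1.1493*k + 0.0406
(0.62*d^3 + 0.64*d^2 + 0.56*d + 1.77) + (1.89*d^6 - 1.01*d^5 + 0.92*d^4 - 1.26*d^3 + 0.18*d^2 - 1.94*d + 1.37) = 1.89*d^6 - 1.01*d^5 + 0.92*d^4 - 0.64*d^3 + 0.82*d^2 - 1.38*d + 3.14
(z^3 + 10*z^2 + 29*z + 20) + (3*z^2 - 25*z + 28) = z^3 + 13*z^2 + 4*z + 48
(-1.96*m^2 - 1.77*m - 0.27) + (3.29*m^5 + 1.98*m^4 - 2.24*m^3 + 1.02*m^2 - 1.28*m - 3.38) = 3.29*m^5 + 1.98*m^4 - 2.24*m^3 - 0.94*m^2 - 3.05*m - 3.65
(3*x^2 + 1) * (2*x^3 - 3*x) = 6*x^5 - 7*x^3 - 3*x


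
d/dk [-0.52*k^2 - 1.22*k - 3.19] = -1.04*k - 1.22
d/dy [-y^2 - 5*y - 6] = -2*y - 5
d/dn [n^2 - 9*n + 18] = 2*n - 9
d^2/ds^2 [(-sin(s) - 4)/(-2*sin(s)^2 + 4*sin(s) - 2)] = (-21*sin(s) + cos(s)^2 - 29)/(2*(sin(s) - 1)^3)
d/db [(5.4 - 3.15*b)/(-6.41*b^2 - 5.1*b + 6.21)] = (-20.1915*b^2 + 69.228*b + 7.9785)/(41.0881*b^4 + 65.382*b^3 - 53.6022*b^2 - 63.342*b + 38.5641)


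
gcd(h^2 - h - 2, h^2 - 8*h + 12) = h - 2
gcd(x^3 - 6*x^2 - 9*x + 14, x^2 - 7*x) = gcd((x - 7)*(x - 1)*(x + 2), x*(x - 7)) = x - 7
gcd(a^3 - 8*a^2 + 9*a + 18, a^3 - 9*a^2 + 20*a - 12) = a - 6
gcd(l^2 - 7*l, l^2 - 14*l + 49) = l - 7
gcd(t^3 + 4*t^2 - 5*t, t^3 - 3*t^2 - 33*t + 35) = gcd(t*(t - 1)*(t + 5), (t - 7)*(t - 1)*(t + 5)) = t^2 + 4*t - 5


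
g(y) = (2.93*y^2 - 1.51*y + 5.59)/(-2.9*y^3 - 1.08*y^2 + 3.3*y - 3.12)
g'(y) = (5.86*y - 1.51)/(-2.9*y^3 - 1.08*y^2 + 3.3*y - 3.12) + (2.93*y^2 - 1.51*y + 5.59)*(8.7*y^2 + 2.16*y - 3.3)/(-2.9*y^3 - 1.08*y^2 + 3.3*y - 3.12)^2 = (8.497*y^4 - 8.758*y^3 + 56.6712*y^2 - 6.2088*y - 13.7358)/(8.41*y^6 + 6.264*y^5 - 17.9736*y^4 + 10.968*y^3 + 17.6292*y^2 - 20.592*y + 9.7344)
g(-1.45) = -10.44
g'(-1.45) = 100.30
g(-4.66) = 0.30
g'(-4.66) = 0.10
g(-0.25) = -1.55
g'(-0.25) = -0.54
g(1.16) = -1.48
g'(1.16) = 2.05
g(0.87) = -2.18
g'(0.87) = 2.58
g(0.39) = -2.51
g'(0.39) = -1.67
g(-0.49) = -1.51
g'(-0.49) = 0.20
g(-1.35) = -5.39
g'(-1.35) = 25.47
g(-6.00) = 0.21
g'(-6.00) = 0.05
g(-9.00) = 0.13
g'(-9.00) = 0.02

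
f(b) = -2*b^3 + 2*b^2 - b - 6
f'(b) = -6*b^2 + 4*b - 1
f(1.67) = -11.41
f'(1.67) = -11.05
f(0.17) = -6.12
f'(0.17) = -0.49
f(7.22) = -661.70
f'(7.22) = -284.89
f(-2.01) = 20.33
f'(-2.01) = -33.28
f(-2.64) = 47.38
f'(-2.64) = -53.38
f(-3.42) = 100.82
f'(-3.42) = -84.86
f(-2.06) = 22.03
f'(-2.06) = -34.70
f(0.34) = -6.19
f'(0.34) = -0.33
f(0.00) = -6.00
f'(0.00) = -1.00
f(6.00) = -372.00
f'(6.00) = -193.00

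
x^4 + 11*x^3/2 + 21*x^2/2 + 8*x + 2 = (x + 1/2)*(x + 1)*(x + 2)^2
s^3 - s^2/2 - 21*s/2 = s*(s - 7/2)*(s + 3)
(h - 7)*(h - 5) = h^2 - 12*h + 35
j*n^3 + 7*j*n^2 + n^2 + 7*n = n*(n + 7)*(j*n + 1)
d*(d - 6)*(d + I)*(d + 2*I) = d^4 - 6*d^3 + 3*I*d^3 - 2*d^2 - 18*I*d^2 + 12*d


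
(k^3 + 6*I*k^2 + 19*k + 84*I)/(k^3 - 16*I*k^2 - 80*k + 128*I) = (k^2 + 10*I*k - 21)/(k^2 - 12*I*k - 32)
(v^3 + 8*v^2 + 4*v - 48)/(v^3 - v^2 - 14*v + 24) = (v + 6)/(v - 3)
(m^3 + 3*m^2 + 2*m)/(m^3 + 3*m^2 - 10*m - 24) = m*(m + 1)/(m^2 + m - 12)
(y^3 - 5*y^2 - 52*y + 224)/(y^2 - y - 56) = y - 4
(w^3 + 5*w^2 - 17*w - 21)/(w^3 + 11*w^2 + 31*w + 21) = (w - 3)/(w + 3)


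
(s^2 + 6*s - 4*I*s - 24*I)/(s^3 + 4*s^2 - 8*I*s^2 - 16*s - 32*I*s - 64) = (s + 6)/(s^2 + 4*s*(1 - I) - 16*I)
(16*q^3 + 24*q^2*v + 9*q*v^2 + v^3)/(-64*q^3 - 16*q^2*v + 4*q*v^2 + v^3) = (-q - v)/(4*q - v)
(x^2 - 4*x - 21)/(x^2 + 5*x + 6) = (x - 7)/(x + 2)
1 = 1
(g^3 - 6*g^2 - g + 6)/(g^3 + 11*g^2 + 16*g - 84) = (g^3 - 6*g^2 - g + 6)/(g^3 + 11*g^2 + 16*g - 84)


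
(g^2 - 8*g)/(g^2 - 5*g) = (g - 8)/(g - 5)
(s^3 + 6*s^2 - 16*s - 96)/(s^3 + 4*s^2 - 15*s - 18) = (s^2 - 16)/(s^2 - 2*s - 3)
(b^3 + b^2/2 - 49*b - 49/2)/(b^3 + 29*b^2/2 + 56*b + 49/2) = (b - 7)/(b + 7)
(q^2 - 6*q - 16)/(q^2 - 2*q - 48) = (q + 2)/(q + 6)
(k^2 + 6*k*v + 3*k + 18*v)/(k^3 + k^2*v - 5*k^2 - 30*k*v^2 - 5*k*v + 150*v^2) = (-k - 3)/(-k^2 + 5*k*v + 5*k - 25*v)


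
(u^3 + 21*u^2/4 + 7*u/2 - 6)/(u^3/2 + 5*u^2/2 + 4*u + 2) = (4*u^2 + 13*u - 12)/(2*(u^2 + 3*u + 2))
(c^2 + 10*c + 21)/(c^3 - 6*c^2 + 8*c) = (c^2 + 10*c + 21)/(c*(c^2 - 6*c + 8))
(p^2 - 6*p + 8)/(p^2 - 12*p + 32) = (p - 2)/(p - 8)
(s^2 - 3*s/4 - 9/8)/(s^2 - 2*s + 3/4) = (4*s + 3)/(2*(2*s - 1))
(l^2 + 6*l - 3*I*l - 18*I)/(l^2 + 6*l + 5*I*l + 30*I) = (l - 3*I)/(l + 5*I)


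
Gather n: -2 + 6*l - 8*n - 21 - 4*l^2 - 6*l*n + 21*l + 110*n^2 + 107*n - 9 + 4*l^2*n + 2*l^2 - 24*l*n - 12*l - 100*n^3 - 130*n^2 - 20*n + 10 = -2*l^2 + 15*l - 100*n^3 - 20*n^2 + n*(4*l^2 - 30*l + 79) - 22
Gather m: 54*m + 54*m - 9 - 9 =108*m - 18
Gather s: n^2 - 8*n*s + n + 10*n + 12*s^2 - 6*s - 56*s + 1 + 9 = n^2 + 11*n + 12*s^2 + s*(-8*n - 62) + 10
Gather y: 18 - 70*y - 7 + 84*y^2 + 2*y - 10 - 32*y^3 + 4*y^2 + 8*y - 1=-32*y^3 + 88*y^2 - 60*y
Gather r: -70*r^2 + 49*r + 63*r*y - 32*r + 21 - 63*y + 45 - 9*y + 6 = -70*r^2 + r*(63*y + 17) - 72*y + 72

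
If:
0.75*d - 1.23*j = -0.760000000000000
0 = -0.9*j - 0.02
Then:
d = -1.05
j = -0.02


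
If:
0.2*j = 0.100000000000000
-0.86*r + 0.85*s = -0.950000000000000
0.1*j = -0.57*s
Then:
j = 0.50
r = 1.02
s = -0.09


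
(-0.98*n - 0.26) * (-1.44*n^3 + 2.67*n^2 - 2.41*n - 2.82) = 1.4112*n^4 - 2.2422*n^3 + 1.6676*n^2 + 3.3902*n + 0.7332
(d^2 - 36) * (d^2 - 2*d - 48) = d^4 - 2*d^3 - 84*d^2 + 72*d + 1728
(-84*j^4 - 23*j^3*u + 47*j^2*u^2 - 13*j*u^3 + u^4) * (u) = -84*j^4*u - 23*j^3*u^2 + 47*j^2*u^3 - 13*j*u^4 + u^5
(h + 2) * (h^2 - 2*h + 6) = h^3 + 2*h + 12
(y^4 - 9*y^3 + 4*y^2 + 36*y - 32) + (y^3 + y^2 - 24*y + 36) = y^4 - 8*y^3 + 5*y^2 + 12*y + 4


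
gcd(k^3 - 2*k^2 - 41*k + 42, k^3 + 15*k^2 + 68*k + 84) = k + 6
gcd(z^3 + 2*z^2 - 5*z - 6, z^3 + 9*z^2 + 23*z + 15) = z^2 + 4*z + 3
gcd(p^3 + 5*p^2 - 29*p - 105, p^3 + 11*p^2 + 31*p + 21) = p^2 + 10*p + 21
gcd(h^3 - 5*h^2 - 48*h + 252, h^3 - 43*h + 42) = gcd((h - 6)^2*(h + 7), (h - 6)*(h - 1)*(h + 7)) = h^2 + h - 42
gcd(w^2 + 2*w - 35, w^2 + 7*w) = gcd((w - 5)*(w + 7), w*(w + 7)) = w + 7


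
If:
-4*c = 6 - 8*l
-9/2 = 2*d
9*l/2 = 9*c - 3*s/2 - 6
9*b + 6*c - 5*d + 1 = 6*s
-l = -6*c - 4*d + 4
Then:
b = 11/36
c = 5/2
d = -9/4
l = 2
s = 5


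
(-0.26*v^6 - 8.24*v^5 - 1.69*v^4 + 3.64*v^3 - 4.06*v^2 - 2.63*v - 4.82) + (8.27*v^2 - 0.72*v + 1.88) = -0.26*v^6 - 8.24*v^5 - 1.69*v^4 + 3.64*v^3 + 4.21*v^2 - 3.35*v - 2.94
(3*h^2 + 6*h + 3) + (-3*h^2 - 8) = 6*h - 5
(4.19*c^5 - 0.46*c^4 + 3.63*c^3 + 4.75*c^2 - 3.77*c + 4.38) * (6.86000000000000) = 28.7434*c^5 - 3.1556*c^4 + 24.9018*c^3 + 32.585*c^2 - 25.8622*c + 30.0468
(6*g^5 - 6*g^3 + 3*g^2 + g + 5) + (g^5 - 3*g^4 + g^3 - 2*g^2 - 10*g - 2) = 7*g^5 - 3*g^4 - 5*g^3 + g^2 - 9*g + 3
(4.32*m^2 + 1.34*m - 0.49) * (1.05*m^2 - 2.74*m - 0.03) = 4.536*m^4 - 10.4298*m^3 - 4.3157*m^2 + 1.3024*m + 0.0147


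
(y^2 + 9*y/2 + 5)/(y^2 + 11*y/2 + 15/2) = (y + 2)/(y + 3)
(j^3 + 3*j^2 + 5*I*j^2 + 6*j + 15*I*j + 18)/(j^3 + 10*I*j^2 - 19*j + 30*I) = (j + 3)/(j + 5*I)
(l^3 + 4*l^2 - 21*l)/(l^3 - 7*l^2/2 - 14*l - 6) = 2*l*(-l^2 - 4*l + 21)/(-2*l^3 + 7*l^2 + 28*l + 12)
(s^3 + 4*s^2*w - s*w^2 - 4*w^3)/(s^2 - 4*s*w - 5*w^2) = (s^2 + 3*s*w - 4*w^2)/(s - 5*w)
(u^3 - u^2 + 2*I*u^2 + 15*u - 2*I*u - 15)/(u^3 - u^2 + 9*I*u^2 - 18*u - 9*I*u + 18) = (u^2 + 2*I*u + 15)/(u^2 + 9*I*u - 18)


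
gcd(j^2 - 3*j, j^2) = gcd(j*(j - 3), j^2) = j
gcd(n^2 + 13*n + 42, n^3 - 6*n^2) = 1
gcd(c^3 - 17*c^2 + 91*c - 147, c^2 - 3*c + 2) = 1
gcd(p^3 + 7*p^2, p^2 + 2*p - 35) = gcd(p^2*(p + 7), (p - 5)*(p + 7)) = p + 7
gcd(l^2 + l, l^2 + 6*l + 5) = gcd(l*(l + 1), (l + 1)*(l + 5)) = l + 1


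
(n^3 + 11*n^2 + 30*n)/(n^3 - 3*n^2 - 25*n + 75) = n*(n + 6)/(n^2 - 8*n + 15)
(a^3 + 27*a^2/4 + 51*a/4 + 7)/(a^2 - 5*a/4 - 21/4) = (a^2 + 5*a + 4)/(a - 3)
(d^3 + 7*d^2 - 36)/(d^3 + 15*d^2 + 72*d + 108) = (d - 2)/(d + 6)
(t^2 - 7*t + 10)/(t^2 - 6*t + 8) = (t - 5)/(t - 4)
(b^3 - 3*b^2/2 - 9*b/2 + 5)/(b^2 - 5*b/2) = b + 1 - 2/b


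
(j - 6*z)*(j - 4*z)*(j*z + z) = j^3*z - 10*j^2*z^2 + j^2*z + 24*j*z^3 - 10*j*z^2 + 24*z^3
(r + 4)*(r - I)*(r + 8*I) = r^3 + 4*r^2 + 7*I*r^2 + 8*r + 28*I*r + 32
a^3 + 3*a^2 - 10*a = a*(a - 2)*(a + 5)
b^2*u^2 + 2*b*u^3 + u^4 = u^2*(b + u)^2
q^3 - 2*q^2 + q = q*(q - 1)^2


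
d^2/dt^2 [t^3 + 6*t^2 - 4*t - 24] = 6*t + 12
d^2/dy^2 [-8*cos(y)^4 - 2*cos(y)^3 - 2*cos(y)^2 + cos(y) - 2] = cos(y)/2 + 32*cos(2*y)^2 + 20*cos(2*y) + 9*cos(3*y)/2 - 16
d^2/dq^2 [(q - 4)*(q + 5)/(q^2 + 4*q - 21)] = 2*(-3*q^3 + 3*q^2 - 177*q - 215)/(q^6 + 12*q^5 - 15*q^4 - 440*q^3 + 315*q^2 + 5292*q - 9261)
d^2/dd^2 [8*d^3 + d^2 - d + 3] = 48*d + 2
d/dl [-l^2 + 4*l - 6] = 4 - 2*l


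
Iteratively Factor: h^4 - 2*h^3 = (h)*(h^3 - 2*h^2) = h*(h - 2)*(h^2) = h^2*(h - 2)*(h)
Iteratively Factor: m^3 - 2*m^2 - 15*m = (m - 5)*(m^2 + 3*m) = m*(m - 5)*(m + 3)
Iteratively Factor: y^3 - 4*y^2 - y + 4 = (y - 4)*(y^2 - 1) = (y - 4)*(y + 1)*(y - 1)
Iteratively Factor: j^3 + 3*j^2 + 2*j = (j)*(j^2 + 3*j + 2) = j*(j + 1)*(j + 2)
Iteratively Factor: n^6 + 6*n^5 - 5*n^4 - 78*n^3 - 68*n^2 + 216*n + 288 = (n + 2)*(n^5 + 4*n^4 - 13*n^3 - 52*n^2 + 36*n + 144) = (n + 2)^2*(n^4 + 2*n^3 - 17*n^2 - 18*n + 72) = (n - 3)*(n + 2)^2*(n^3 + 5*n^2 - 2*n - 24) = (n - 3)*(n + 2)^2*(n + 3)*(n^2 + 2*n - 8) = (n - 3)*(n + 2)^2*(n + 3)*(n + 4)*(n - 2)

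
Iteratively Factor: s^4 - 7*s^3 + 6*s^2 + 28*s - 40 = (s - 2)*(s^3 - 5*s^2 - 4*s + 20) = (s - 2)*(s + 2)*(s^2 - 7*s + 10) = (s - 5)*(s - 2)*(s + 2)*(s - 2)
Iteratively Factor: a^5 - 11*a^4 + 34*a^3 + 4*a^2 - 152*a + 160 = (a - 2)*(a^4 - 9*a^3 + 16*a^2 + 36*a - 80) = (a - 2)*(a + 2)*(a^3 - 11*a^2 + 38*a - 40) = (a - 2)^2*(a + 2)*(a^2 - 9*a + 20) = (a - 4)*(a - 2)^2*(a + 2)*(a - 5)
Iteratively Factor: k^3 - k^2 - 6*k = (k + 2)*(k^2 - 3*k) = k*(k + 2)*(k - 3)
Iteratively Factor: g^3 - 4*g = (g + 2)*(g^2 - 2*g) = (g - 2)*(g + 2)*(g)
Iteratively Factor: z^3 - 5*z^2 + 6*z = (z - 2)*(z^2 - 3*z) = z*(z - 2)*(z - 3)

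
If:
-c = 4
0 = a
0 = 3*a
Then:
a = 0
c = -4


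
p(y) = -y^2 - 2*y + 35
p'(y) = -2*y - 2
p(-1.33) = 35.89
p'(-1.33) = 0.66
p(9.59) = -76.15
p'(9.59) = -21.18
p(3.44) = 16.29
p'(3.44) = -8.88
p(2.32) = 24.98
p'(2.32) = -6.64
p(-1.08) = 35.99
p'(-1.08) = 0.16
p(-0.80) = 35.96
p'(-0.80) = -0.40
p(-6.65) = 4.08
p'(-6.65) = 11.30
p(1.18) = 31.25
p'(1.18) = -4.36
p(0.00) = 35.00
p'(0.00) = -2.00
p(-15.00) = -160.00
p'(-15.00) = 28.00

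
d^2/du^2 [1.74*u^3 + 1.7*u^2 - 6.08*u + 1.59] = 10.44*u + 3.4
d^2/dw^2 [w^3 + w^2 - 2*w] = 6*w + 2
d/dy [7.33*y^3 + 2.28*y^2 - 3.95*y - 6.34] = 21.99*y^2 + 4.56*y - 3.95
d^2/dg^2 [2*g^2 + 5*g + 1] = 4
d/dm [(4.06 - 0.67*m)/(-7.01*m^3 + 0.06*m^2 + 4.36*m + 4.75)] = (-9.3934*m^3 + 85.422*m^2 - 0.4872*m - 20.8841)/(49.1401*m^6 - 0.8412*m^5 - 61.1236*m^4 - 66.0718*m^3 + 19.5796*m^2 + 41.42*m + 22.5625)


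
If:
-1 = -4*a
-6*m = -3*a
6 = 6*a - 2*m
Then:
No Solution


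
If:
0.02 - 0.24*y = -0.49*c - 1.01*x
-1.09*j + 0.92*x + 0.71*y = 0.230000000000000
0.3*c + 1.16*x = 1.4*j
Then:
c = 2.95349204584681*y - 0.952778249091664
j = 0.162423866555112 - 0.357465904503355*y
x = 0.4424369723316 - 1.19525851729202*y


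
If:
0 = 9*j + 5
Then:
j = -5/9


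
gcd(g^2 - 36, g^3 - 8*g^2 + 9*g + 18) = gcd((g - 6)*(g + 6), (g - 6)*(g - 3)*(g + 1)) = g - 6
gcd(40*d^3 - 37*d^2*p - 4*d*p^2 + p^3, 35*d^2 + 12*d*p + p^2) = 5*d + p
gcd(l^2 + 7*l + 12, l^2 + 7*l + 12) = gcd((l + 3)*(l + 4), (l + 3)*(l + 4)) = l^2 + 7*l + 12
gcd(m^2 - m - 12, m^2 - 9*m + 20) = m - 4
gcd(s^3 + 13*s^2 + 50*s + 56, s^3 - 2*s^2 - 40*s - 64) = s^2 + 6*s + 8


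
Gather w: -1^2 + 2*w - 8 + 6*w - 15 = 8*w - 24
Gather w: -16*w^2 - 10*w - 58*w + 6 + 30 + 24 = -16*w^2 - 68*w + 60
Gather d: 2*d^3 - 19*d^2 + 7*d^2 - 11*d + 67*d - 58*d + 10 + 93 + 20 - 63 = 2*d^3 - 12*d^2 - 2*d + 60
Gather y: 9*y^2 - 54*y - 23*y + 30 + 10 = 9*y^2 - 77*y + 40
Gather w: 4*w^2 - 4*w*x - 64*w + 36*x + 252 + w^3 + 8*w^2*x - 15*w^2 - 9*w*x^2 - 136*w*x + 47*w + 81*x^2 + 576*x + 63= w^3 + w^2*(8*x - 11) + w*(-9*x^2 - 140*x - 17) + 81*x^2 + 612*x + 315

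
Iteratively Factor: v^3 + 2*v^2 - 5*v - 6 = (v - 2)*(v^2 + 4*v + 3) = (v - 2)*(v + 3)*(v + 1)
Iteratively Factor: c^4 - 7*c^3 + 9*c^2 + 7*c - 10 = (c - 5)*(c^3 - 2*c^2 - c + 2) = (c - 5)*(c - 2)*(c^2 - 1) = (c - 5)*(c - 2)*(c - 1)*(c + 1)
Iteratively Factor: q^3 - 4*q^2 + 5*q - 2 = (q - 2)*(q^2 - 2*q + 1) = (q - 2)*(q - 1)*(q - 1)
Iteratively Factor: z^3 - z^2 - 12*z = (z + 3)*(z^2 - 4*z) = z*(z + 3)*(z - 4)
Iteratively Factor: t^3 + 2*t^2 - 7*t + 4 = (t - 1)*(t^2 + 3*t - 4) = (t - 1)^2*(t + 4)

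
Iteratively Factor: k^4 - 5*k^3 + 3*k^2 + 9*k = (k + 1)*(k^3 - 6*k^2 + 9*k) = (k - 3)*(k + 1)*(k^2 - 3*k) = k*(k - 3)*(k + 1)*(k - 3)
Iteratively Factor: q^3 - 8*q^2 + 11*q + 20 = (q - 4)*(q^2 - 4*q - 5) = (q - 5)*(q - 4)*(q + 1)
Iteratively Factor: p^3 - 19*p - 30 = (p - 5)*(p^2 + 5*p + 6) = (p - 5)*(p + 3)*(p + 2)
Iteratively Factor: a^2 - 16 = (a - 4)*(a + 4)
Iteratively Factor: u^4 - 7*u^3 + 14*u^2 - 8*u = (u - 1)*(u^3 - 6*u^2 + 8*u) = (u - 2)*(u - 1)*(u^2 - 4*u) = (u - 4)*(u - 2)*(u - 1)*(u)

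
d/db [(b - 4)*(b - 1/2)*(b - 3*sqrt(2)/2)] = 3*b^2 - 9*b - 3*sqrt(2)*b + 2 + 27*sqrt(2)/4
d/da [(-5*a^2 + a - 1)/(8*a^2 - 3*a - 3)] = (7*a^2 + 46*a - 6)/(64*a^4 - 48*a^3 - 39*a^2 + 18*a + 9)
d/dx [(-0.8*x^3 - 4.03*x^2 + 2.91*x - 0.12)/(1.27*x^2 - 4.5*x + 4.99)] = (-1.016*x^4 + 7.2*x^3 + 2.4633*x^2 - 39.9146*x + 13.9809)/(1.6129*x^4 - 11.43*x^3 + 32.9246*x^2 - 44.91*x + 24.9001)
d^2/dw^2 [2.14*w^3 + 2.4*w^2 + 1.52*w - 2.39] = 12.84*w + 4.8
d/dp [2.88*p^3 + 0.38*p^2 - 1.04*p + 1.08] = 8.64*p^2 + 0.76*p - 1.04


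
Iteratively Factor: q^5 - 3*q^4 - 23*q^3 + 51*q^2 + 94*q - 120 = (q - 1)*(q^4 - 2*q^3 - 25*q^2 + 26*q + 120) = (q - 1)*(q + 4)*(q^3 - 6*q^2 - q + 30) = (q - 1)*(q + 2)*(q + 4)*(q^2 - 8*q + 15) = (q - 3)*(q - 1)*(q + 2)*(q + 4)*(q - 5)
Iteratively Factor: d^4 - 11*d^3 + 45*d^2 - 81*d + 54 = (d - 3)*(d^3 - 8*d^2 + 21*d - 18) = (d - 3)^2*(d^2 - 5*d + 6) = (d - 3)^2*(d - 2)*(d - 3)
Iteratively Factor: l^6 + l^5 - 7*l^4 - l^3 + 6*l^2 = (l)*(l^5 + l^4 - 7*l^3 - l^2 + 6*l) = l^2*(l^4 + l^3 - 7*l^2 - l + 6) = l^2*(l - 2)*(l^3 + 3*l^2 - l - 3) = l^2*(l - 2)*(l + 3)*(l^2 - 1) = l^2*(l - 2)*(l + 1)*(l + 3)*(l - 1)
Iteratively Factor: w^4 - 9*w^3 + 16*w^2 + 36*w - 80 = (w - 2)*(w^3 - 7*w^2 + 2*w + 40) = (w - 4)*(w - 2)*(w^2 - 3*w - 10) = (w - 4)*(w - 2)*(w + 2)*(w - 5)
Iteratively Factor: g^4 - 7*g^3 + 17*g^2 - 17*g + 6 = (g - 2)*(g^3 - 5*g^2 + 7*g - 3) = (g - 2)*(g - 1)*(g^2 - 4*g + 3) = (g - 2)*(g - 1)^2*(g - 3)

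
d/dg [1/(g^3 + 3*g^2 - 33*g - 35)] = 3*(-g^2 - 2*g + 11)/(g^3 + 3*g^2 - 33*g - 35)^2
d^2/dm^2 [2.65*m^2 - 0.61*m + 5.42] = 5.30000000000000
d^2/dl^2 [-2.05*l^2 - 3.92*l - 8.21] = -4.10000000000000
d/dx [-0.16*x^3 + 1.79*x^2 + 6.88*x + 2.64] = -0.48*x^2 + 3.58*x + 6.88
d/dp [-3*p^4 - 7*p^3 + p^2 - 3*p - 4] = -12*p^3 - 21*p^2 + 2*p - 3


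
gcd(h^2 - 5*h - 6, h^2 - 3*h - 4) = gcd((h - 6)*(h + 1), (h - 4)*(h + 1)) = h + 1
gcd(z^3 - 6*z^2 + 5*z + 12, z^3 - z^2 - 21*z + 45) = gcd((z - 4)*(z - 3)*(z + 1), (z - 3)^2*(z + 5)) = z - 3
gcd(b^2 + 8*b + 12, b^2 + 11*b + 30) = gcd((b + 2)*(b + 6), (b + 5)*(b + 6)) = b + 6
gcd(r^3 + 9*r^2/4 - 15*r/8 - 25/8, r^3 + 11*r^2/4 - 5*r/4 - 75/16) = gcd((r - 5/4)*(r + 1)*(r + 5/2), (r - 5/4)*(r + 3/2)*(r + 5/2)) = r^2 + 5*r/4 - 25/8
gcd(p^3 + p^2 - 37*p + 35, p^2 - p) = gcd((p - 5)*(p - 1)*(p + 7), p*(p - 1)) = p - 1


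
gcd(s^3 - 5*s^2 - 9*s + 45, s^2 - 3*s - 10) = s - 5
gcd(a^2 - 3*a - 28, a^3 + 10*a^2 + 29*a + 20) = a + 4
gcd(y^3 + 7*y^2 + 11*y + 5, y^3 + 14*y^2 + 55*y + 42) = y + 1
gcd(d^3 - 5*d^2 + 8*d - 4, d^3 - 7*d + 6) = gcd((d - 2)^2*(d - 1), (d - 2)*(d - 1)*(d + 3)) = d^2 - 3*d + 2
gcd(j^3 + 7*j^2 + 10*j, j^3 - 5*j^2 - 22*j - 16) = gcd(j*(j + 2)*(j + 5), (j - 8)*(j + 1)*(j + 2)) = j + 2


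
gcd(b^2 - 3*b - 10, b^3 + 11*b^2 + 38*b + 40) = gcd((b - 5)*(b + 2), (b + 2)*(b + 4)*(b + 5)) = b + 2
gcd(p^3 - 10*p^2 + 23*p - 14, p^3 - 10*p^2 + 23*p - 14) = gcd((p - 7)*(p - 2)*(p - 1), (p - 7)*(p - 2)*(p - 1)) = p^3 - 10*p^2 + 23*p - 14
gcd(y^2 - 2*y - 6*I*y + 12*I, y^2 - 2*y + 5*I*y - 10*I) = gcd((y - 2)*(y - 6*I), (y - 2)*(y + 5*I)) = y - 2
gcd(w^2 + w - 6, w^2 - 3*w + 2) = w - 2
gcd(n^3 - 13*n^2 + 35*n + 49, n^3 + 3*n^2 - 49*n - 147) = n - 7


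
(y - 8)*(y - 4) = y^2 - 12*y + 32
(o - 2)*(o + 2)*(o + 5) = o^3 + 5*o^2 - 4*o - 20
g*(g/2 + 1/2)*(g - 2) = g^3/2 - g^2/2 - g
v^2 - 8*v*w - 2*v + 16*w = (v - 2)*(v - 8*w)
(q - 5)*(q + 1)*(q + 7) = q^3 + 3*q^2 - 33*q - 35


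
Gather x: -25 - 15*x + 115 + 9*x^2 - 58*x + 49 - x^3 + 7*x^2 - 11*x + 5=-x^3 + 16*x^2 - 84*x + 144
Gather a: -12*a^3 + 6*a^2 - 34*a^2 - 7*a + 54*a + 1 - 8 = -12*a^3 - 28*a^2 + 47*a - 7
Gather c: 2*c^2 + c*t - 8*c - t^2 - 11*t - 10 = 2*c^2 + c*(t - 8) - t^2 - 11*t - 10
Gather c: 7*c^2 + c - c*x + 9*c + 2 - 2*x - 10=7*c^2 + c*(10 - x) - 2*x - 8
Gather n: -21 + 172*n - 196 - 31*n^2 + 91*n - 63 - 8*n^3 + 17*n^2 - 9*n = -8*n^3 - 14*n^2 + 254*n - 280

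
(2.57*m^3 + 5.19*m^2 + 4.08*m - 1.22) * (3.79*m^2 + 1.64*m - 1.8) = 9.7403*m^5 + 23.8849*m^4 + 19.3488*m^3 - 7.2746*m^2 - 9.3448*m + 2.196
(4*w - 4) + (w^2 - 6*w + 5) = w^2 - 2*w + 1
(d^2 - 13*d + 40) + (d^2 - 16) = 2*d^2 - 13*d + 24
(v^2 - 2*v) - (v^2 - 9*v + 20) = 7*v - 20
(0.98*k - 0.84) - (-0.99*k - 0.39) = 1.97*k - 0.45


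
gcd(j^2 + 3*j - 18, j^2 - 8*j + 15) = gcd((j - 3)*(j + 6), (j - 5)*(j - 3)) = j - 3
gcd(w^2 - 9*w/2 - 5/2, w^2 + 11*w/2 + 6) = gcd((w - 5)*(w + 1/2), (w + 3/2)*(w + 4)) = 1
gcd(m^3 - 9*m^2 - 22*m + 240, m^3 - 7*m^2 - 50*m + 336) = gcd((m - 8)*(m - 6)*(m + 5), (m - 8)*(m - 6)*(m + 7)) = m^2 - 14*m + 48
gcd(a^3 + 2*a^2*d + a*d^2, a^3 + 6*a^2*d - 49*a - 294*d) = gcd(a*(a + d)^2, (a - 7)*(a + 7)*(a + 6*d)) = 1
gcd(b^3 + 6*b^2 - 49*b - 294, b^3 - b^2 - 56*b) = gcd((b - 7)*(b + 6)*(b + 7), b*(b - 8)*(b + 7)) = b + 7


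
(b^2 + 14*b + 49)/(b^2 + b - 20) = (b^2 + 14*b + 49)/(b^2 + b - 20)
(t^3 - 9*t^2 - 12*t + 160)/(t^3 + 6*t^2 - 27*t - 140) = (t - 8)/(t + 7)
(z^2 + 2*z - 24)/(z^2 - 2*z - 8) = (z + 6)/(z + 2)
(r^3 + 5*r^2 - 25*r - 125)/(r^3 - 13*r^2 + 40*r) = (r^2 + 10*r + 25)/(r*(r - 8))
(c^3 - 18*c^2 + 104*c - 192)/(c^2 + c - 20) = (c^2 - 14*c + 48)/(c + 5)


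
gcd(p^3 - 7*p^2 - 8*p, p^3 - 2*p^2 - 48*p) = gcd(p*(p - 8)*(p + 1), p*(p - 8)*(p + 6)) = p^2 - 8*p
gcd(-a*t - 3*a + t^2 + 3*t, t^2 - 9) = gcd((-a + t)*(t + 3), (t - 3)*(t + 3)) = t + 3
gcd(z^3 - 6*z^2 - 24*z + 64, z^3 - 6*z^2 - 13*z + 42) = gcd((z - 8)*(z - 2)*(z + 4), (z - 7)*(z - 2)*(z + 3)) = z - 2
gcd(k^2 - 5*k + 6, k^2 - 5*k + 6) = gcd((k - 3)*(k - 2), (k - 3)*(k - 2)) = k^2 - 5*k + 6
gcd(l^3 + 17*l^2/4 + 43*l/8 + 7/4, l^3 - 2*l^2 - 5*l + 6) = l + 2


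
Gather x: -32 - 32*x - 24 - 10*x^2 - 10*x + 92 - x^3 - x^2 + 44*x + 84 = -x^3 - 11*x^2 + 2*x + 120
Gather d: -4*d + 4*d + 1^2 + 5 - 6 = 0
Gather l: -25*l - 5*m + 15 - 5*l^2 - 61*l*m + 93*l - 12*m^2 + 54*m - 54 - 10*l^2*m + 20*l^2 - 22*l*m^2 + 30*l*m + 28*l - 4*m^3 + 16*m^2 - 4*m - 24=l^2*(15 - 10*m) + l*(-22*m^2 - 31*m + 96) - 4*m^3 + 4*m^2 + 45*m - 63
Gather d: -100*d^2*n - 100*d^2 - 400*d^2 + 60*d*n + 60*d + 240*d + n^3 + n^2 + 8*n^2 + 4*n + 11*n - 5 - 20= d^2*(-100*n - 500) + d*(60*n + 300) + n^3 + 9*n^2 + 15*n - 25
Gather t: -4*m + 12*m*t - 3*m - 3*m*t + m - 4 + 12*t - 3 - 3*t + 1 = -6*m + t*(9*m + 9) - 6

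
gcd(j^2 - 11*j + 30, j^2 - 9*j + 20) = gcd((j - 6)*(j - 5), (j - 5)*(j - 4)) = j - 5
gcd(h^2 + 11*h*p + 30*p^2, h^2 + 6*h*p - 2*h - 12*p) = h + 6*p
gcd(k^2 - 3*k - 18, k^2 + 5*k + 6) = k + 3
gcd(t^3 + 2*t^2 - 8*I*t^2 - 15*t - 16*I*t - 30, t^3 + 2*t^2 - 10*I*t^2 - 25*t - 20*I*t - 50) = t^2 + t*(2 - 5*I) - 10*I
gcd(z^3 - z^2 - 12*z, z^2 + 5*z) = z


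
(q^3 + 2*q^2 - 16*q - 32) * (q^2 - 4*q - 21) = q^5 - 2*q^4 - 45*q^3 - 10*q^2 + 464*q + 672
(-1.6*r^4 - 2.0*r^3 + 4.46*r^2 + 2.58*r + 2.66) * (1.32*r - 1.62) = -2.112*r^5 - 0.0479999999999996*r^4 + 9.1272*r^3 - 3.8196*r^2 - 0.6684*r - 4.3092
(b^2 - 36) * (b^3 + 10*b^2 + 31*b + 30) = b^5 + 10*b^4 - 5*b^3 - 330*b^2 - 1116*b - 1080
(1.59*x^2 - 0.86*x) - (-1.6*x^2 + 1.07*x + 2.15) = 3.19*x^2 - 1.93*x - 2.15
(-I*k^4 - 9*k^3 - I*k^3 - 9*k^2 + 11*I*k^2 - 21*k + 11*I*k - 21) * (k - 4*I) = -I*k^5 - 13*k^4 - I*k^4 - 13*k^3 + 47*I*k^3 + 23*k^2 + 47*I*k^2 + 23*k + 84*I*k + 84*I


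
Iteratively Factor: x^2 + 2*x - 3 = (x - 1)*(x + 3)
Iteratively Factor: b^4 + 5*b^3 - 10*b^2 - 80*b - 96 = (b - 4)*(b^3 + 9*b^2 + 26*b + 24) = (b - 4)*(b + 2)*(b^2 + 7*b + 12) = (b - 4)*(b + 2)*(b + 3)*(b + 4)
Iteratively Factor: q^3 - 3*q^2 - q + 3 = (q + 1)*(q^2 - 4*q + 3) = (q - 3)*(q + 1)*(q - 1)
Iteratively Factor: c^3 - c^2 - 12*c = (c)*(c^2 - c - 12) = c*(c - 4)*(c + 3)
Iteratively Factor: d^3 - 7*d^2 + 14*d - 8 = (d - 4)*(d^2 - 3*d + 2) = (d - 4)*(d - 1)*(d - 2)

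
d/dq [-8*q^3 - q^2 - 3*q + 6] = -24*q^2 - 2*q - 3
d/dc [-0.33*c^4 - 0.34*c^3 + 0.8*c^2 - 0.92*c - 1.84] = -1.32*c^3 - 1.02*c^2 + 1.6*c - 0.92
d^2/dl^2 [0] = 0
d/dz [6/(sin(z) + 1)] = -6*cos(z)/(sin(z) + 1)^2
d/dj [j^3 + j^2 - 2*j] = 3*j^2 + 2*j - 2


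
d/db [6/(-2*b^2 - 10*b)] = 3*(2*b + 5)/(b^2*(b + 5)^2)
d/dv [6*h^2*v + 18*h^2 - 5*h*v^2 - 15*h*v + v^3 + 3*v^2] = 6*h^2 - 10*h*v - 15*h + 3*v^2 + 6*v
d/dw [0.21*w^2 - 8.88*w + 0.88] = 0.42*w - 8.88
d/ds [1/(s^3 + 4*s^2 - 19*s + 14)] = (-3*s^2 - 8*s + 19)/(s^3 + 4*s^2 - 19*s + 14)^2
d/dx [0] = 0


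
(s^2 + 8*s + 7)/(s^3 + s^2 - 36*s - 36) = (s + 7)/(s^2 - 36)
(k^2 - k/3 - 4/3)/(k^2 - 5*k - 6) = (k - 4/3)/(k - 6)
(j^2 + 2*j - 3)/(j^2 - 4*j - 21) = (j - 1)/(j - 7)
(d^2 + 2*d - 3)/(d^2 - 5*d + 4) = (d + 3)/(d - 4)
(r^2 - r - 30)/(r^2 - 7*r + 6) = (r + 5)/(r - 1)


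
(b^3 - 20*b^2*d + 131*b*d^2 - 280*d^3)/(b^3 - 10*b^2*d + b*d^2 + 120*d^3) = (b - 7*d)/(b + 3*d)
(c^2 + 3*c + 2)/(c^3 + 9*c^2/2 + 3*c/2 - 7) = 2*(c + 1)/(2*c^2 + 5*c - 7)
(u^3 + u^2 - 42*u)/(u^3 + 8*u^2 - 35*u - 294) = u/(u + 7)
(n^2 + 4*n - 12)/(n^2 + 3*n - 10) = (n + 6)/(n + 5)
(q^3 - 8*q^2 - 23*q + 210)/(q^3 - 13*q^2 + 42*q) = (q + 5)/q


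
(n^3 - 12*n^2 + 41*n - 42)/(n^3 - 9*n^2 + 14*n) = (n - 3)/n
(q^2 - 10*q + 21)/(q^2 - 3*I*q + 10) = (q^2 - 10*q + 21)/(q^2 - 3*I*q + 10)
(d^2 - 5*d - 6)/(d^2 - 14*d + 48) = (d + 1)/(d - 8)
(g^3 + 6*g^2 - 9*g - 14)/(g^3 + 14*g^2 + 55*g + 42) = (g - 2)/(g + 6)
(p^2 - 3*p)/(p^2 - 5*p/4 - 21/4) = 4*p/(4*p + 7)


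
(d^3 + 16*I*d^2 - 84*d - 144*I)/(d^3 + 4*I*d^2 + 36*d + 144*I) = (d + 6*I)/(d - 6*I)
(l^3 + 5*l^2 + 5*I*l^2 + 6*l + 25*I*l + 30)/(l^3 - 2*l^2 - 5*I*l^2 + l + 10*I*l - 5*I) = (l^3 + 5*l^2*(1 + I) + l*(6 + 25*I) + 30)/(l^3 - l^2*(2 + 5*I) + l*(1 + 10*I) - 5*I)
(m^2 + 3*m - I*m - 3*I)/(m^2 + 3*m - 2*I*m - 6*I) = (m - I)/(m - 2*I)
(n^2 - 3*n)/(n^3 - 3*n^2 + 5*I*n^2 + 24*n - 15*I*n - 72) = n/(n^2 + 5*I*n + 24)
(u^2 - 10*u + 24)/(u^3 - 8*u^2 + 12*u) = (u - 4)/(u*(u - 2))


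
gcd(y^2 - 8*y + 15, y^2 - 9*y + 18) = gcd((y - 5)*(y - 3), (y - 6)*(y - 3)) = y - 3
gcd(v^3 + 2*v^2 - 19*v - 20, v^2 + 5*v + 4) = v + 1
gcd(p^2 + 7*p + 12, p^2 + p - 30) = 1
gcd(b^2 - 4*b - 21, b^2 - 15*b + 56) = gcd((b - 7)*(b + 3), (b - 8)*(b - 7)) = b - 7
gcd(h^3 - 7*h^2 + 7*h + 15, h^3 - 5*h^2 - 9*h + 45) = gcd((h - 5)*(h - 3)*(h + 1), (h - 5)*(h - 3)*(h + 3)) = h^2 - 8*h + 15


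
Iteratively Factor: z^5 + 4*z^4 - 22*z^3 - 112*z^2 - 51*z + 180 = (z + 3)*(z^4 + z^3 - 25*z^2 - 37*z + 60) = (z + 3)*(z + 4)*(z^3 - 3*z^2 - 13*z + 15) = (z - 1)*(z + 3)*(z + 4)*(z^2 - 2*z - 15) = (z - 1)*(z + 3)^2*(z + 4)*(z - 5)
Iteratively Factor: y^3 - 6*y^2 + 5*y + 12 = (y + 1)*(y^2 - 7*y + 12) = (y - 4)*(y + 1)*(y - 3)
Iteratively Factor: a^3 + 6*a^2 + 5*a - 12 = (a + 4)*(a^2 + 2*a - 3) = (a - 1)*(a + 4)*(a + 3)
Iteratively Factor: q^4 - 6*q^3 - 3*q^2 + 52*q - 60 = (q - 2)*(q^3 - 4*q^2 - 11*q + 30) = (q - 2)*(q + 3)*(q^2 - 7*q + 10) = (q - 5)*(q - 2)*(q + 3)*(q - 2)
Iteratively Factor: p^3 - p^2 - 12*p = (p + 3)*(p^2 - 4*p) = p*(p + 3)*(p - 4)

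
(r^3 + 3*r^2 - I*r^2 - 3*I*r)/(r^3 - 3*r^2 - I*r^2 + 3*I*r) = (r + 3)/(r - 3)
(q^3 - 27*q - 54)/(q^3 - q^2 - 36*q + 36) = (q^2 + 6*q + 9)/(q^2 + 5*q - 6)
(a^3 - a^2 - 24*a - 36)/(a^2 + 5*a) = (a^3 - a^2 - 24*a - 36)/(a*(a + 5))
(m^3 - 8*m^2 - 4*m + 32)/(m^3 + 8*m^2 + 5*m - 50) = (m^2 - 6*m - 16)/(m^2 + 10*m + 25)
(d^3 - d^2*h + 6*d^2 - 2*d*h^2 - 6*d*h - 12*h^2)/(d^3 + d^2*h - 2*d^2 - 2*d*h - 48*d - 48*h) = (d - 2*h)/(d - 8)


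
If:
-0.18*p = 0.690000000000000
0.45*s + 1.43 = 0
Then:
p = -3.83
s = -3.18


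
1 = 1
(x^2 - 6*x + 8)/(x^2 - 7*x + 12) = (x - 2)/(x - 3)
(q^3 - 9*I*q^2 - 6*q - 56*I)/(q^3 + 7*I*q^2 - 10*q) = (q^2 - 11*I*q - 28)/(q*(q + 5*I))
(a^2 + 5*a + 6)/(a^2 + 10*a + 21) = (a + 2)/(a + 7)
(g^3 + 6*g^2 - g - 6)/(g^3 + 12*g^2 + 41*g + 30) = (g - 1)/(g + 5)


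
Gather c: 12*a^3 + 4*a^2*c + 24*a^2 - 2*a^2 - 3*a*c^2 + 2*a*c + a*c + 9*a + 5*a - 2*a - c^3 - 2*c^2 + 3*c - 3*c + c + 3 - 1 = 12*a^3 + 22*a^2 + 12*a - c^3 + c^2*(-3*a - 2) + c*(4*a^2 + 3*a + 1) + 2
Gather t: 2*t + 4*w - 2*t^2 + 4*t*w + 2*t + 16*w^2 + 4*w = -2*t^2 + t*(4*w + 4) + 16*w^2 + 8*w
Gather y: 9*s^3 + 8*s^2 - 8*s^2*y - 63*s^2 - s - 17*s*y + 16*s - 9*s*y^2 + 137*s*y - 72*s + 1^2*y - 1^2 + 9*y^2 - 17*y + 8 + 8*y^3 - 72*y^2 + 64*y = 9*s^3 - 55*s^2 - 57*s + 8*y^3 + y^2*(-9*s - 63) + y*(-8*s^2 + 120*s + 48) + 7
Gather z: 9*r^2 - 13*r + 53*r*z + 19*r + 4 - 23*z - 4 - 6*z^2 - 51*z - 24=9*r^2 + 6*r - 6*z^2 + z*(53*r - 74) - 24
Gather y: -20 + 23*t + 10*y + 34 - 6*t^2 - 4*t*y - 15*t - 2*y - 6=-6*t^2 + 8*t + y*(8 - 4*t) + 8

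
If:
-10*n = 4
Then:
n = -2/5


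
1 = 1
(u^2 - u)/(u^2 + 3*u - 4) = u/(u + 4)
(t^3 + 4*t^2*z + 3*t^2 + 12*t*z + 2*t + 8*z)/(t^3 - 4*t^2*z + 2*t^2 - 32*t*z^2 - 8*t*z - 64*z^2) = (-t - 1)/(-t + 8*z)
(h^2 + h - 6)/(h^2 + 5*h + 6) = (h - 2)/(h + 2)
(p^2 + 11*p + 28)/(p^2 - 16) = (p + 7)/(p - 4)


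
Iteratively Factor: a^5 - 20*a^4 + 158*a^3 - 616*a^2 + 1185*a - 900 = (a - 4)*(a^4 - 16*a^3 + 94*a^2 - 240*a + 225) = (a - 5)*(a - 4)*(a^3 - 11*a^2 + 39*a - 45) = (a - 5)*(a - 4)*(a - 3)*(a^2 - 8*a + 15) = (a - 5)^2*(a - 4)*(a - 3)*(a - 3)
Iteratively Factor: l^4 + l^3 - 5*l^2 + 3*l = (l - 1)*(l^3 + 2*l^2 - 3*l) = (l - 1)^2*(l^2 + 3*l) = (l - 1)^2*(l + 3)*(l)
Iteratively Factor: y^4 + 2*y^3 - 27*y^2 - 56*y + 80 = (y - 5)*(y^3 + 7*y^2 + 8*y - 16) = (y - 5)*(y + 4)*(y^2 + 3*y - 4) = (y - 5)*(y - 1)*(y + 4)*(y + 4)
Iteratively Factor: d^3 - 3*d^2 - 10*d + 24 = (d - 2)*(d^2 - d - 12) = (d - 2)*(d + 3)*(d - 4)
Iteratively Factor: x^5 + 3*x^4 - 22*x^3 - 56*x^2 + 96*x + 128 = (x - 2)*(x^4 + 5*x^3 - 12*x^2 - 80*x - 64) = (x - 4)*(x - 2)*(x^3 + 9*x^2 + 24*x + 16) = (x - 4)*(x - 2)*(x + 1)*(x^2 + 8*x + 16) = (x - 4)*(x - 2)*(x + 1)*(x + 4)*(x + 4)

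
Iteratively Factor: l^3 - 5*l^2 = (l - 5)*(l^2) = l*(l - 5)*(l)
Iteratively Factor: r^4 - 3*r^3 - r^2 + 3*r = (r)*(r^3 - 3*r^2 - r + 3) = r*(r + 1)*(r^2 - 4*r + 3) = r*(r - 3)*(r + 1)*(r - 1)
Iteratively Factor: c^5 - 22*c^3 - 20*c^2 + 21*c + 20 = (c - 5)*(c^4 + 5*c^3 + 3*c^2 - 5*c - 4) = (c - 5)*(c - 1)*(c^3 + 6*c^2 + 9*c + 4) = (c - 5)*(c - 1)*(c + 1)*(c^2 + 5*c + 4) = (c - 5)*(c - 1)*(c + 1)^2*(c + 4)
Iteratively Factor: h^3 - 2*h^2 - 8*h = (h + 2)*(h^2 - 4*h) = (h - 4)*(h + 2)*(h)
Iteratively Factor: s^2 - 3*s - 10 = (s + 2)*(s - 5)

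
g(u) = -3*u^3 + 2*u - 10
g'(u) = 2 - 9*u^2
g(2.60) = -57.53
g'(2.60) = -58.84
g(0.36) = -9.42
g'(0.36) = 0.83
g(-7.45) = 1215.58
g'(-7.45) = -497.52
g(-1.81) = 4.17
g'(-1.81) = -27.48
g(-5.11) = 380.08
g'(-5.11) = -233.01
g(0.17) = -9.67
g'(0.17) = 1.74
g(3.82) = -169.59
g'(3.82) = -129.33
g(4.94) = -361.78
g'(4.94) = -217.63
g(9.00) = -2179.00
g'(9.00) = -727.00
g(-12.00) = 5150.00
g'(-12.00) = -1294.00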